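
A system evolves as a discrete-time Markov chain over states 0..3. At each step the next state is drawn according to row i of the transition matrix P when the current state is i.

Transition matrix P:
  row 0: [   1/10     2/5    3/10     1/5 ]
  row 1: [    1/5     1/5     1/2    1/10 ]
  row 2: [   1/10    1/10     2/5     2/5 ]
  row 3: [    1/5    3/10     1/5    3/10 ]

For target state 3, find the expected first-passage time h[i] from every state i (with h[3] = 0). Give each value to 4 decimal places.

h = [3.9446, 4.1176, 3.0104, 0.0000]

First-step conditioning: h[3] = 0; for i ≠ 3, h[i] = 1 + Σ_k P[i][k]·h[k].
  h[0] = 1 + 1/10·h[0] + 2/5·h[1] + 3/10·h[2]
  h[1] = 1 + 1/5·h[0] + 1/5·h[1] + 1/2·h[2]
  h[2] = 1 + 1/10·h[0] + 1/10·h[1] + 2/5·h[2]
Solving the 3×3 linear system over states ≠ 3 gives exactly h = [1140/289, 70/17, 870/289, 0] (h[3] = 0 is the target).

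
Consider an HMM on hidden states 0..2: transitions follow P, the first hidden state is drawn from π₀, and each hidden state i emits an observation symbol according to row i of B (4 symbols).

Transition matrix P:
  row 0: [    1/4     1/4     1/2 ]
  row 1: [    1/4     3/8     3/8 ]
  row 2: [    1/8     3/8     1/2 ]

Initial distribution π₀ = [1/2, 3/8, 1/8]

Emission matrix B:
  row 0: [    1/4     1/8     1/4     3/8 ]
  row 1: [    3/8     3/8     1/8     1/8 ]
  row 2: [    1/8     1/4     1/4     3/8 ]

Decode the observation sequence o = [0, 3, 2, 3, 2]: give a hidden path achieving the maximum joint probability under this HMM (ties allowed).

path = [0, 2, 2, 2, 2]

t=0: δ = [1.250e-01, 1.406e-01, 1.562e-02]  (obs o_0=0)
t=1: δ = [1.318e-02, 6.592e-03, 2.344e-02]  ψ = [1, 1, 0]  (obs o_1=3)
t=2: δ = [8.240e-04, 1.099e-03, 2.930e-03]  ψ = [0, 2, 2]  (obs o_2=2)
t=3: δ = [1.373e-04, 1.373e-04, 5.493e-04]  ψ = [2, 2, 2]  (obs o_3=3)
t=4: δ = [1.717e-05, 2.575e-05, 6.866e-05]  ψ = [2, 2, 2]  (obs o_4=2)
backtrack: best end state = 2; path = [0, 2, 2, 2, 2]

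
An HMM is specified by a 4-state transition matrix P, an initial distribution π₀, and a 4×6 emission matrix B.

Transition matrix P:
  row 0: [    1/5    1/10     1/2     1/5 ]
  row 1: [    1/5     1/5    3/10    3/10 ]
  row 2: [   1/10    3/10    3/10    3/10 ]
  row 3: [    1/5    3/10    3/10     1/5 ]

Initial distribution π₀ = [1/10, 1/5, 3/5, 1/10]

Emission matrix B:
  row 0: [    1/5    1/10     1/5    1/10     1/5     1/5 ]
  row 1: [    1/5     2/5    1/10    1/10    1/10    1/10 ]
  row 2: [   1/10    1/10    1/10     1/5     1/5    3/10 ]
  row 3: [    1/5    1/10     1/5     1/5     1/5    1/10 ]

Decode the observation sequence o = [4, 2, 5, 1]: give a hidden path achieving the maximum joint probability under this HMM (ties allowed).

path = [2, 3, 2, 1]

t=0: δ = [2.000e-02, 2.000e-02, 1.200e-01, 2.000e-02]  (obs o_0=4)
t=1: δ = [2.400e-03, 3.600e-03, 3.600e-03, 7.200e-03]  ψ = [2, 2, 2, 2]  (obs o_1=2)
t=2: δ = [2.880e-04, 2.160e-04, 6.480e-04, 1.440e-04]  ψ = [3, 3, 3, 3]  (obs o_2=5)
t=3: δ = [6.480e-06, 7.776e-05, 1.944e-05, 1.944e-05]  ψ = [2, 2, 2, 2]  (obs o_3=1)
backtrack: best end state = 1; path = [2, 3, 2, 1]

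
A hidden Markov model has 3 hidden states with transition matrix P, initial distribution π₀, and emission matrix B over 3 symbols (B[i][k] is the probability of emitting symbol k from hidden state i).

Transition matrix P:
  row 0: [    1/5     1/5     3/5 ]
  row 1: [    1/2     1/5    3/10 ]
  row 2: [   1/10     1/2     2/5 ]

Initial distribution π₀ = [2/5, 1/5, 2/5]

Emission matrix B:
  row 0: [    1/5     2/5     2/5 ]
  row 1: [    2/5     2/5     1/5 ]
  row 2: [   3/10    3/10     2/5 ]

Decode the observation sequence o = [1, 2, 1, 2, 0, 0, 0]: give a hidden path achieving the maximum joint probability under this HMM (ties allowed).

path = [0, 2, 1, 0, 2, 2, 1]

t=0: δ = [1.600e-01, 8.000e-02, 1.200e-01]  (obs o_0=1)
t=1: δ = [1.600e-02, 1.200e-02, 3.840e-02]  ψ = [1, 2, 0]  (obs o_1=2)
t=2: δ = [2.400e-03, 7.680e-03, 4.608e-03]  ψ = [1, 2, 2]  (obs o_2=1)
t=3: δ = [1.536e-03, 4.608e-04, 9.216e-04]  ψ = [1, 2, 1]  (obs o_3=2)
t=4: δ = [6.144e-05, 1.843e-04, 2.765e-04]  ψ = [0, 2, 0]  (obs o_4=0)
t=5: δ = [1.843e-05, 5.530e-05, 3.318e-05]  ψ = [1, 2, 2]  (obs o_5=0)
t=6: δ = [5.530e-06, 6.636e-06, 4.977e-06]  ψ = [1, 2, 1]  (obs o_6=0)
backtrack: best end state = 1; path = [0, 2, 1, 0, 2, 2, 1]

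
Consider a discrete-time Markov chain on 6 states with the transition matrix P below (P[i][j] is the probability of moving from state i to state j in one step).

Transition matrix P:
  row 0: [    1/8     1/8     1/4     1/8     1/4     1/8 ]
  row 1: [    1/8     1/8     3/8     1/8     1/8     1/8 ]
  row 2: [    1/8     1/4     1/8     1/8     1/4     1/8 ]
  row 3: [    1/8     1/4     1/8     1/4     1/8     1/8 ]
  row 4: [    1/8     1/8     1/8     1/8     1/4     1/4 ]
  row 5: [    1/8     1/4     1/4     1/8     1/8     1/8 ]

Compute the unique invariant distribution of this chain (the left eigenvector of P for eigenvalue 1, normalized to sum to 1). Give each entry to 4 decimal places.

Balance equations π_j = Σ_i π_i·P[i][j]:
  π_0 = 1/8·π_0 + 1/8·π_1 + 1/8·π_2 + 1/8·π_3 + 1/8·π_4 + 1/8·π_5
  π_1 = 1/8·π_0 + 1/8·π_1 + 1/4·π_2 + 1/4·π_3 + 1/8·π_4 + 1/4·π_5
  π_2 = 1/4·π_0 + 3/8·π_1 + 1/8·π_2 + 1/8·π_3 + 1/8·π_4 + 1/4·π_5
  π_3 = 1/8·π_0 + 1/8·π_1 + 1/8·π_2 + 1/4·π_3 + 1/8·π_4 + 1/8·π_5
  π_4 = 1/4·π_0 + 1/8·π_1 + 1/4·π_2 + 1/8·π_3 + 1/4·π_4 + 1/8·π_5
  normalize: π_0 + π_1 + π_2 + π_3 + π_4 + π_5 = 1
Solving the linear system gives exactly π = [1/8, 6049/32312, 951/4616, 1/7, 768/4039, 4807/32312].

π = [0.1250, 0.1872, 0.2060, 0.1429, 0.1901, 0.1488]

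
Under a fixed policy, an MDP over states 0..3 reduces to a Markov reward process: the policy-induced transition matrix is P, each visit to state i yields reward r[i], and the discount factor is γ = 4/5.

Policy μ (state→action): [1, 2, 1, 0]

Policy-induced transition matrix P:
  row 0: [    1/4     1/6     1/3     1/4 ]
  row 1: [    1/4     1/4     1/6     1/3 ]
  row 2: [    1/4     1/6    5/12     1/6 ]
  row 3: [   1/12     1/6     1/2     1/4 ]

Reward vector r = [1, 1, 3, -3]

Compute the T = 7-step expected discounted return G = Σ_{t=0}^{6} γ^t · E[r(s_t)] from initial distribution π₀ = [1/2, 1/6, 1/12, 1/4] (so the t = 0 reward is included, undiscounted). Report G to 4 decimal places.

t=0: π = [0.5000, 0.1667, 0.0833, 0.2500], E[r] = 0.1667, γ^t·E[r] = 0.166667, running G = 0.166667
t=1: π = [0.2083, 0.1806, 0.3542, 0.2569], E[r] = 0.6806, γ^t·E[r] = 0.544444, running G = 0.711111
t=2: π = [0.2072, 0.1817, 0.3756, 0.2355], E[r] = 0.8090, γ^t·E[r] = 0.517778, running G = 1.228889
t=3: π = [0.2107, 0.1818, 0.3736, 0.2338], E[r] = 0.8118, γ^t·E[r] = 0.415654, running G = 1.644543
t=4: π = [0.2110, 0.1818, 0.3731, 0.2340], E[r] = 0.8102, γ^t·E[r] = 0.331862, running G = 1.976405
t=5: π = [0.2110, 0.1818, 0.3731, 0.2341], E[r] = 0.8100, γ^t·E[r] = 0.265431, running G = 2.241836
t=6: π = [0.2110, 0.1818, 0.3731, 0.2341], E[r] = 0.8100, γ^t·E[r] = 0.212346, running G = 2.454182

G = 2.4542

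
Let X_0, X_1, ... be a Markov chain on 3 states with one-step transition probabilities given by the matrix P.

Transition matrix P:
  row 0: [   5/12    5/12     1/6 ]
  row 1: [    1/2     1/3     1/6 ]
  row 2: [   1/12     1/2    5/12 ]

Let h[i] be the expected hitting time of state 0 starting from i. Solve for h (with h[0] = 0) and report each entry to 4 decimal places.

h = [0.0000, 2.4545, 3.8182]

First-step conditioning: h[0] = 0; for i ≠ 0, h[i] = 1 + Σ_k P[i][k]·h[k].
  h[1] = 1 + 1/3·h[1] + 1/6·h[2]
  h[2] = 1 + 1/2·h[1] + 5/12·h[2]
Solving the 2×2 linear system over states ≠ 0 gives exactly h = [0, 27/11, 42/11] (h[0] = 0 is the target).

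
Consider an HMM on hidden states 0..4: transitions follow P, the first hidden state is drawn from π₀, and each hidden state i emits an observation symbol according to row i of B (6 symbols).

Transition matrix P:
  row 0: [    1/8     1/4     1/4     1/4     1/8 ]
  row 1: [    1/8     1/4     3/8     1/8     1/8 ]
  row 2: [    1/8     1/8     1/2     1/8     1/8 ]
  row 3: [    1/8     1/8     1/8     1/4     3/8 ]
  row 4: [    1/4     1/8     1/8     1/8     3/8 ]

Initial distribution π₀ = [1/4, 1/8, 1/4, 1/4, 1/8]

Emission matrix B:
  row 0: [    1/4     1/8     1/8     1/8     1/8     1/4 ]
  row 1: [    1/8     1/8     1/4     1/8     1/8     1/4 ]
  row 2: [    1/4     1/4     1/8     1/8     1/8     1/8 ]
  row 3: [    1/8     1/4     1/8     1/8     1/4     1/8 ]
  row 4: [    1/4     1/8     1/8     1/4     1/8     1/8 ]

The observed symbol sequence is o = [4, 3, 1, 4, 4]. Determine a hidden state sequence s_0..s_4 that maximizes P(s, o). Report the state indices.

t=0: δ = [3.125e-02, 1.562e-02, 3.125e-02, 6.250e-02, 1.562e-02]  (obs o_0=4)
t=1: δ = [9.766e-04, 9.766e-04, 1.953e-03, 1.953e-03, 5.859e-03]  ψ = [3, 0, 2, 3, 3]  (obs o_1=3)
t=2: δ = [1.831e-04, 9.155e-05, 2.441e-04, 1.831e-04, 2.747e-04]  ψ = [4, 4, 2, 4, 4]  (obs o_2=1)
t=3: δ = [8.583e-06, 5.722e-06, 1.526e-05, 1.144e-05, 1.287e-05]  ψ = [4, 0, 2, 0, 4]  (obs o_3=4)
t=4: δ = [4.023e-07, 2.682e-07, 9.537e-07, 7.153e-07, 6.035e-07]  ψ = [4, 0, 2, 3, 4]  (obs o_4=4)
backtrack: best end state = 2; path = [2, 2, 2, 2, 2]

path = [2, 2, 2, 2, 2]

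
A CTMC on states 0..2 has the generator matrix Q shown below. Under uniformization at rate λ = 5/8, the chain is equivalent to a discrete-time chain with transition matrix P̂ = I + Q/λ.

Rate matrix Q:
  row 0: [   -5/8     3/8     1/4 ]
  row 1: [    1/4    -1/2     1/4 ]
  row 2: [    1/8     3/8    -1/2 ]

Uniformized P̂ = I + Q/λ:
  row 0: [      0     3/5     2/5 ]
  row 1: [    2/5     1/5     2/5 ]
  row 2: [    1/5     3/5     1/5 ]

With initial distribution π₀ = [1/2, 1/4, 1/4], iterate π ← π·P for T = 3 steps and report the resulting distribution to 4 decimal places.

π = [0.2260, 0.4400, 0.3340]

t=0: π = [0.5000, 0.2500, 0.2500]
t=1: π = [0.1500, 0.5000, 0.3500]
t=2: π = [0.2700, 0.4000, 0.3300]
t=3: π = [0.2260, 0.4400, 0.3340]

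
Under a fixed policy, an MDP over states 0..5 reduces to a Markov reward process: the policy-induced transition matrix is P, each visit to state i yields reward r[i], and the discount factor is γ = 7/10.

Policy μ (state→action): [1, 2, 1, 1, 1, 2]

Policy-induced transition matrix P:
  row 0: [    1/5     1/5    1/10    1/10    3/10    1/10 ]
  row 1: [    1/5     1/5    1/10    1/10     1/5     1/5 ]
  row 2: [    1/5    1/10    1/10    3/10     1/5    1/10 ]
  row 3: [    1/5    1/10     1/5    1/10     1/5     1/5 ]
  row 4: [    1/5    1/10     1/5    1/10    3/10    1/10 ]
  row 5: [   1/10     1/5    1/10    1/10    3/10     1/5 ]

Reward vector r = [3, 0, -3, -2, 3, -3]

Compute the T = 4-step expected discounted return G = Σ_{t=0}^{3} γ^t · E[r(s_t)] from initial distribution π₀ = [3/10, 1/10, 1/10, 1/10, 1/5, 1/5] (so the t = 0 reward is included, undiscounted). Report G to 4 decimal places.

t=0: π = [0.3000, 0.1000, 0.1000, 0.1000, 0.2000, 0.2000], E[r] = 0.4000, γ^t·E[r] = 0.400000, running G = 0.400000
t=1: π = [0.1800, 0.1600, 0.1300, 0.1200, 0.2700, 0.1400], E[r] = 0.3000, γ^t·E[r] = 0.210000, running G = 0.610000
t=2: π = [0.1860, 0.1480, 0.1390, 0.1260, 0.2590, 0.1420], E[r] = 0.2400, γ^t·E[r] = 0.117600, running G = 0.727600
t=3: π = [0.1858, 0.1476, 0.1385, 0.1278, 0.2587, 0.1416], E[r] = 0.2376, γ^t·E[r] = 0.081497, running G = 0.809097

G = 0.8091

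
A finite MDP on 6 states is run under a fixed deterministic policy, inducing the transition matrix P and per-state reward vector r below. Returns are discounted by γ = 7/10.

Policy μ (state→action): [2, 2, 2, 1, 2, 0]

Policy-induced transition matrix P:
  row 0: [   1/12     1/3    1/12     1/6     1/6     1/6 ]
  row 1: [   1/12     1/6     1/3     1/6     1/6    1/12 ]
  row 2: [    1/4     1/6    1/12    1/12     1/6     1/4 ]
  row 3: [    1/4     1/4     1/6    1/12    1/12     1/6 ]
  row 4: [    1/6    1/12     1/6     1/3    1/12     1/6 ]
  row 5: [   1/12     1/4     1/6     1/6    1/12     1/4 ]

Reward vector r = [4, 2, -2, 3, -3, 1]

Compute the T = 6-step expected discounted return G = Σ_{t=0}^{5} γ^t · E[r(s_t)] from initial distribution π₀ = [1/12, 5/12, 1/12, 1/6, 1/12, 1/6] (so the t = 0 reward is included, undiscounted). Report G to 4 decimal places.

t=0: π = [0.0833, 0.4167, 0.0833, 0.1667, 0.0833, 0.1667], E[r] = 1.4167, γ^t·E[r] = 1.416667, running G = 1.416667
t=1: π = [0.1319, 0.2014, 0.2222, 0.1597, 0.1319, 0.1528], E[r] = 0.7222, γ^t·E[r] = 0.505556, running G = 1.922222
t=2: π = [0.1580, 0.2037, 0.1707, 0.1568, 0.1296, 0.1811], E[r] = 0.9606, γ^t·E[r] = 0.470718, running G = 2.392940
t=3: π = [0.1487, 0.2104, 0.1732, 0.1610, 0.1277, 0.1790], E[r] = 0.9480, γ^t·E[r] = 0.325168, running G = 2.718108
t=4: π = [0.1497, 0.2091, 0.1749, 0.1601, 0.1277, 0.1785], E[r] = 0.9429, γ^t·E[r] = 0.226393, running G = 2.944501
t=5: π = [0.1498, 0.2092, 0.1745, 0.1600, 0.1278, 0.1787], E[r] = 0.9440, γ^t·E[r] = 0.158659, running G = 3.103160

G = 3.1032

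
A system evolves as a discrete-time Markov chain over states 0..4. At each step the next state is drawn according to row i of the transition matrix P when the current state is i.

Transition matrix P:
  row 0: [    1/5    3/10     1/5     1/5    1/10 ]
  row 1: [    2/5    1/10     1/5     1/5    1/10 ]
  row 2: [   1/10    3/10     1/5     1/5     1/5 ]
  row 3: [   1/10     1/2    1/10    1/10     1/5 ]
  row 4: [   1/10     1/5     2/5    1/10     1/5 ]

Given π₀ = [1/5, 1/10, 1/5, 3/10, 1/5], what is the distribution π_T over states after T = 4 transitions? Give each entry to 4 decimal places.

π = [0.2001, 0.2645, 0.2140, 0.1678, 0.1536]

t=0: π = [0.2000, 0.1000, 0.2000, 0.3000, 0.2000]
t=1: π = [0.1500, 0.3200, 0.2100, 0.1500, 0.1700]
t=2: π = [0.2110, 0.2490, 0.2190, 0.1680, 0.1530]
t=3: π = [0.1958, 0.2685, 0.2138, 0.1679, 0.1540]
t=4: π = [0.2001, 0.2645, 0.2140, 0.1678, 0.1536]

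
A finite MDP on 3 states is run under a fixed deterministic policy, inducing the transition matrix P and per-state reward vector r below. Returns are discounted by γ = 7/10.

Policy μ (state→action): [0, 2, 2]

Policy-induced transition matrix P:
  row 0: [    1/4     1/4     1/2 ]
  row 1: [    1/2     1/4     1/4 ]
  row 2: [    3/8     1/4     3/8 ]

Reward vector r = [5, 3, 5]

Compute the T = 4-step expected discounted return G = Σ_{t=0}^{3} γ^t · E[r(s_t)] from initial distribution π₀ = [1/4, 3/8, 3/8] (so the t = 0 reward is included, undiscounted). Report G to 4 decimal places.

t=0: π = [0.2500, 0.3750, 0.3750], E[r] = 4.2500, γ^t·E[r] = 4.250000, running G = 4.250000
t=1: π = [0.3906, 0.2500, 0.3594], E[r] = 4.5000, γ^t·E[r] = 3.150000, running G = 7.400000
t=2: π = [0.3574, 0.2500, 0.3926], E[r] = 4.5000, γ^t·E[r] = 2.205000, running G = 9.605000
t=3: π = [0.3616, 0.2500, 0.3884], E[r] = 4.5000, γ^t·E[r] = 1.543500, running G = 11.148500

G = 11.1485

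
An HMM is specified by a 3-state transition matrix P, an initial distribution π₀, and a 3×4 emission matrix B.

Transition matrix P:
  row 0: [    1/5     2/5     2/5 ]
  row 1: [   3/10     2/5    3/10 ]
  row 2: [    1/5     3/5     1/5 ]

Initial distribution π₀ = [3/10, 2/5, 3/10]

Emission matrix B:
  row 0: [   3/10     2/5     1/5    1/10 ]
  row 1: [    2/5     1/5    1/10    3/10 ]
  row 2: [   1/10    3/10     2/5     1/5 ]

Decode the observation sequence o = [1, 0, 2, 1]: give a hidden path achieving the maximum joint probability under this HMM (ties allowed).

t=0: δ = [1.200e-01, 8.000e-02, 9.000e-02]  (obs o_0=1)
t=1: δ = [7.200e-03, 2.160e-02, 4.800e-03]  ψ = [0, 2, 0]  (obs o_1=0)
t=2: δ = [1.296e-03, 8.640e-04, 2.592e-03]  ψ = [1, 1, 1]  (obs o_2=2)
t=3: δ = [2.074e-04, 3.110e-04, 1.555e-04]  ψ = [2, 2, 0]  (obs o_3=1)
backtrack: best end state = 1; path = [2, 1, 2, 1]

path = [2, 1, 2, 1]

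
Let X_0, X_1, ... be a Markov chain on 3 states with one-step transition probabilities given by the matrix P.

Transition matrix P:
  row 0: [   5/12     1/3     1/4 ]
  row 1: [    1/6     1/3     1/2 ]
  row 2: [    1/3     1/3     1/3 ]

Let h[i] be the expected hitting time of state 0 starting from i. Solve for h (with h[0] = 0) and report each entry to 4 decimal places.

h = [0.0000, 4.2000, 3.6000]

First-step conditioning: h[0] = 0; for i ≠ 0, h[i] = 1 + Σ_k P[i][k]·h[k].
  h[1] = 1 + 1/3·h[1] + 1/2·h[2]
  h[2] = 1 + 1/3·h[1] + 1/3·h[2]
Solving the 2×2 linear system over states ≠ 0 gives exactly h = [0, 21/5, 18/5] (h[0] = 0 is the target).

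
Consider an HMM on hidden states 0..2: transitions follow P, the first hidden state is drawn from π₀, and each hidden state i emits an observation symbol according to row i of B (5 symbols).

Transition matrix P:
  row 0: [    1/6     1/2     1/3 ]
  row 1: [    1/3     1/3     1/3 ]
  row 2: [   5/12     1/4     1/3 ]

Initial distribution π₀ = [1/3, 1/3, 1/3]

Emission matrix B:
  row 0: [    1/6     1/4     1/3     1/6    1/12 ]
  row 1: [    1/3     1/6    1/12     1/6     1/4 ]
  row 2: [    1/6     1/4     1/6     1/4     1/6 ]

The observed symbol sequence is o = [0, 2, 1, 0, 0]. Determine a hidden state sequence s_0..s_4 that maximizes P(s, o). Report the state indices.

t=0: δ = [5.556e-02, 1.111e-01, 5.556e-02]  (obs o_0=0)
t=1: δ = [1.235e-02, 3.086e-03, 6.173e-03]  ψ = [1, 1, 1]  (obs o_1=2)
t=2: δ = [6.430e-04, 1.029e-03, 1.029e-03]  ψ = [2, 0, 0]  (obs o_2=1)
t=3: δ = [7.144e-05, 1.143e-04, 5.716e-05]  ψ = [2, 1, 1]  (obs o_3=0)
t=4: δ = [6.351e-06, 1.270e-05, 6.351e-06]  ψ = [1, 1, 1]  (obs o_4=0)
backtrack: best end state = 1; path = [1, 0, 1, 1, 1]

path = [1, 0, 1, 1, 1]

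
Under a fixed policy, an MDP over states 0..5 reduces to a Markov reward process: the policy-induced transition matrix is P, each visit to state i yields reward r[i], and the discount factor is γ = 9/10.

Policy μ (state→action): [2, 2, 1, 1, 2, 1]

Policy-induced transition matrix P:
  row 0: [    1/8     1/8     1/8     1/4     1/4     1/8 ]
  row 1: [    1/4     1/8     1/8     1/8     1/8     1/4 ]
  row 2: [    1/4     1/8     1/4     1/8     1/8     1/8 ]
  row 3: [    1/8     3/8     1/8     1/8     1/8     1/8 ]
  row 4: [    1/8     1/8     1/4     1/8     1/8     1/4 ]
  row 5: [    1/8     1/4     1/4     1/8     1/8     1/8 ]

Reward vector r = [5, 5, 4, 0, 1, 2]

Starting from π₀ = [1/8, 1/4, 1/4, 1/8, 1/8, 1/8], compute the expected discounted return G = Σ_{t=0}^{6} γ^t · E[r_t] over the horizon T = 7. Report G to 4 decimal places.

t=0: π = [0.1250, 0.2500, 0.2500, 0.1250, 0.1250, 0.1250], E[r] = 3.2500, γ^t·E[r] = 3.250000, running G = 3.250000
t=1: π = [0.1875, 0.1719, 0.1875, 0.1406, 0.1406, 0.1719], E[r] = 3.0313, γ^t·E[r] = 2.728125, running G = 5.978125
t=2: π = [0.1699, 0.1816, 0.1875, 0.1484, 0.1484, 0.1641], E[r] = 2.9844, γ^t·E[r] = 2.417344, running G = 8.395469
t=3: π = [0.1711, 0.1826, 0.1875, 0.1462, 0.1462, 0.1663], E[r] = 2.9976, γ^t·E[r] = 2.185220, running G = 10.580689
t=4: π = [0.1713, 0.1823, 0.1875, 0.1464, 0.1464, 0.1661], E[r] = 2.9966, γ^t·E[r] = 1.966098, running G = 12.546786
t=5: π = [0.1712, 0.1824, 0.1875, 0.1464, 0.1464, 0.1661], E[r] = 2.9966, γ^t·E[r] = 1.769434, running G = 14.316220
t=6: π = [0.1712, 0.1824, 0.1875, 0.1464, 0.1464, 0.1661], E[r] = 2.9966, γ^t·E[r] = 1.592504, running G = 15.908724

G = 15.9087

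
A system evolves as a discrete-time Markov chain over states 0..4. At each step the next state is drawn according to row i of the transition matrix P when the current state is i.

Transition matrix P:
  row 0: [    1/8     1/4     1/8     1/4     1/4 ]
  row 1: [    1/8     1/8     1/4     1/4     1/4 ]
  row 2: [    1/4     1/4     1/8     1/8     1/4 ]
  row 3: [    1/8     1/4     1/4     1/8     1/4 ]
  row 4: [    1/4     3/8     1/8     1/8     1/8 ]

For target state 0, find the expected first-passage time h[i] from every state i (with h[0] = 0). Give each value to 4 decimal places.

First-step conditioning: h[0] = 0; for i ≠ 0, h[i] = 1 + Σ_k P[i][k]·h[k].
  h[1] = 1 + 1/8·h[1] + 1/4·h[2] + 1/4·h[3] + 1/4·h[4]
  h[2] = 1 + 1/4·h[1] + 1/8·h[2] + 1/8·h[3] + 1/4·h[4]
  h[3] = 1 + 1/4·h[1] + 1/4·h[2] + 1/8·h[3] + 1/4·h[4]
  h[4] = 1 + 3/8·h[1] + 1/8·h[2] + 1/8·h[3] + 1/8·h[4]
Solving the 4×4 linear system over states ≠ 0 gives exactly h = [0, 648/115, 576/115, 648/115, 584/115] (h[0] = 0 is the target).

h = [0.0000, 5.6348, 5.0087, 5.6348, 5.0783]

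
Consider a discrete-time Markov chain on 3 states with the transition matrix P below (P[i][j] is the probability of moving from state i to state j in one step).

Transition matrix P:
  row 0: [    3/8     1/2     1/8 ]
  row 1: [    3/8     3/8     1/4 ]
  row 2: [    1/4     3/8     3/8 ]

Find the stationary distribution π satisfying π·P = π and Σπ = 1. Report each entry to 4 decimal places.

Balance equations π_j = Σ_i π_i·P[i][j]:
  π_0 = 3/8·π_0 + 3/8·π_1 + 1/4·π_2
  π_1 = 1/2·π_0 + 3/8·π_1 + 3/8·π_2
  normalize: π_0 + π_1 + π_2 = 1
Solving the linear system gives exactly π = [19/55, 23/55, 13/55].

π = [0.3455, 0.4182, 0.2364]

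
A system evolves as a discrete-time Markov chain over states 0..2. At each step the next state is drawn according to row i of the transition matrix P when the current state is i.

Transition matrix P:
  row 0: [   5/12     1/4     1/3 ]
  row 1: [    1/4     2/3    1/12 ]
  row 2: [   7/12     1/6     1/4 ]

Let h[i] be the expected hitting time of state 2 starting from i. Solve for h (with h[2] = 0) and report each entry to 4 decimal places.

First-step conditioning: h[2] = 0; for i ≠ 2, h[i] = 1 + Σ_k P[i][k]·h[k].
  h[0] = 1 + 5/12·h[0] + 1/4·h[1]
  h[1] = 1 + 1/4·h[0] + 2/3·h[1]
Solving the 2×2 linear system over states ≠ 2 gives exactly h = [84/19, 120/19, 0] (h[2] = 0 is the target).

h = [4.4211, 6.3158, 0.0000]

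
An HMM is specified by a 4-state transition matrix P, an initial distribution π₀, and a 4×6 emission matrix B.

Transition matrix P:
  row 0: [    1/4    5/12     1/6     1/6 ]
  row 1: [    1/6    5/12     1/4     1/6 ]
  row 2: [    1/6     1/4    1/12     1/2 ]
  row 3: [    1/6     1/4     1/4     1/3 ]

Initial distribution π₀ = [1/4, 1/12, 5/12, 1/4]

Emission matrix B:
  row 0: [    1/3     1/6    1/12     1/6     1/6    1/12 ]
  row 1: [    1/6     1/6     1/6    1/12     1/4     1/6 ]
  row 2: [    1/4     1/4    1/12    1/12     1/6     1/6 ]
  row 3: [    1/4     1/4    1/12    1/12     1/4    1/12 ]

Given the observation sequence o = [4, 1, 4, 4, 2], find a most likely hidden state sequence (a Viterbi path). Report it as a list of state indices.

path = [2, 3, 1, 1, 1]

t=0: δ = [4.167e-02, 2.083e-02, 6.944e-02, 6.250e-02]  (obs o_0=4)
t=1: δ = [1.929e-03, 2.894e-03, 3.906e-03, 8.681e-03]  ψ = [2, 0, 3, 2]  (obs o_1=1)
t=2: δ = [2.411e-04, 5.425e-04, 3.617e-04, 7.234e-04]  ψ = [3, 3, 3, 3]  (obs o_2=4)
t=3: δ = [2.009e-05, 5.651e-05, 3.014e-05, 6.028e-05]  ψ = [3, 1, 3, 3]  (obs o_3=4)
t=4: δ = [8.372e-07, 3.925e-06, 1.256e-06, 1.674e-06]  ψ = [3, 1, 3, 3]  (obs o_4=2)
backtrack: best end state = 1; path = [2, 3, 1, 1, 1]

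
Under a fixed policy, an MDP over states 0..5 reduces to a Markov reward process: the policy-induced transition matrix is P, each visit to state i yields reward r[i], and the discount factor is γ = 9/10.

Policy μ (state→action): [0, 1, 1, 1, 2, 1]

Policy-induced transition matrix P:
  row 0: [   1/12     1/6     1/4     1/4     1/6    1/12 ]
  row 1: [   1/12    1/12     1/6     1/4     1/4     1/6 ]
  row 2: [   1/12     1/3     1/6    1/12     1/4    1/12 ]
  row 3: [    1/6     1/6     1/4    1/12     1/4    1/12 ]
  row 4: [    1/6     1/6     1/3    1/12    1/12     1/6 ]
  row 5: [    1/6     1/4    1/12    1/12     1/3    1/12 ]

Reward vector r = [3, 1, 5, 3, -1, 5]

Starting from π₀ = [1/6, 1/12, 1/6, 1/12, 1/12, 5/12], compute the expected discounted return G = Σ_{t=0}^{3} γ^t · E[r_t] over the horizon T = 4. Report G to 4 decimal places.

t=0: π = [0.1667, 0.0833, 0.1667, 0.0833, 0.0833, 0.4167], E[r] = 3.6667, γ^t·E[r] = 3.666667, running G = 3.666667
t=1: π = [0.1319, 0.2222, 0.1667, 0.1250, 0.2569, 0.0972], E[r] = 2.0556, γ^t·E[r] = 1.850000, running G = 5.516667
t=2: π = [0.1233, 0.1840, 0.2228, 0.1424, 0.2043, 0.1233], E[r] = 2.5069, γ^t·E[r] = 2.030625, running G = 7.547292
t=3: π = [0.1225, 0.1987, 0.2126, 0.1345, 0.2160, 0.1157], E[r] = 2.3953, γ^t·E[r] = 1.746141, running G = 9.293432

G = 9.2934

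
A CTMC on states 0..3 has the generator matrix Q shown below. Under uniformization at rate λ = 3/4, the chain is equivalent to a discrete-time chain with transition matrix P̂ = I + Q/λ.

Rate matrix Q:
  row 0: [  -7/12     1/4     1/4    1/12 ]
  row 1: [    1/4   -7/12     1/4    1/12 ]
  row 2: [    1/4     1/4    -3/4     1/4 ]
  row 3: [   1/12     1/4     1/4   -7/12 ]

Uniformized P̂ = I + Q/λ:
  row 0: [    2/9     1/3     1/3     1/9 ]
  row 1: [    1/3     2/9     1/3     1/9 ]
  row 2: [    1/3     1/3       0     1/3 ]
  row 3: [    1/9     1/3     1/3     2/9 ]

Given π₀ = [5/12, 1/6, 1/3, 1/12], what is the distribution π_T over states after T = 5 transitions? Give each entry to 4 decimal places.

t=0: π = [0.4167, 0.1667, 0.3333, 0.0833]
t=1: π = [0.2685, 0.3148, 0.2222, 0.1944]
t=2: π = [0.2603, 0.2984, 0.2593, 0.1821]
t=3: π = [0.2639, 0.3002, 0.2469, 0.1890]
t=4: π = [0.2620, 0.3000, 0.2510, 0.1870]
t=5: π = [0.2627, 0.3000, 0.2497, 0.1877]

π = [0.2627, 0.3000, 0.2497, 0.1877]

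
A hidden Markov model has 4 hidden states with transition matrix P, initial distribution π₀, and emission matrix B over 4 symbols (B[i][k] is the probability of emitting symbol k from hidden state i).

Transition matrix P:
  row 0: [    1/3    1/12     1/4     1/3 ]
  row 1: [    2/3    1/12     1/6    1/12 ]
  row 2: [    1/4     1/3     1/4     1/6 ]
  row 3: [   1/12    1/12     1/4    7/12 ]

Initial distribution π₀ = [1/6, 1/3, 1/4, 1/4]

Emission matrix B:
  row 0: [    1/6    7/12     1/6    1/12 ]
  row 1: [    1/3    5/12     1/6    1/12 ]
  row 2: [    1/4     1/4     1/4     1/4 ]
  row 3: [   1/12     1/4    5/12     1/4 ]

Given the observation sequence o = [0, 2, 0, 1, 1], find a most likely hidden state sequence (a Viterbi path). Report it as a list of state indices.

path = [1, 0, 2, 1, 0]

t=0: δ = [2.778e-02, 1.111e-01, 6.250e-02, 2.083e-02]  (obs o_0=0)
t=1: δ = [1.235e-02, 3.472e-03, 4.630e-03, 5.064e-03]  ψ = [1, 2, 1, 3]  (obs o_1=2)
t=2: δ = [6.859e-04, 5.144e-04, 7.716e-04, 3.429e-04]  ψ = [0, 2, 0, 0]  (obs o_2=0)
t=3: δ = [2.000e-04, 1.072e-04, 4.823e-05, 5.716e-05]  ψ = [1, 2, 2, 0]  (obs o_3=1)
t=4: δ = [4.168e-05, 6.946e-06, 1.250e-05, 1.667e-05]  ψ = [1, 0, 0, 0]  (obs o_4=1)
backtrack: best end state = 0; path = [1, 0, 2, 1, 0]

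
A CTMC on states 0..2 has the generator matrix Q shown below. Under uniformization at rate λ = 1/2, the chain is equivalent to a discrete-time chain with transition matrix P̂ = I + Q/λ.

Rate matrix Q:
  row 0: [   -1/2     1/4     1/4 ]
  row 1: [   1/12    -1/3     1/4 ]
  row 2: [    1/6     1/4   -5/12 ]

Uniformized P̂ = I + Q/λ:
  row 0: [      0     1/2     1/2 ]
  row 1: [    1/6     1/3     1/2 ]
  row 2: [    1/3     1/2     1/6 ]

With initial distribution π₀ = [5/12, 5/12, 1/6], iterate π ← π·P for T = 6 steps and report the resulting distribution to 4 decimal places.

t=0: π = [0.4167, 0.4167, 0.1667]
t=1: π = [0.1250, 0.4306, 0.4444]
t=2: π = [0.2199, 0.4282, 0.3519]
t=3: π = [0.1887, 0.4286, 0.3827]
t=4: π = [0.1990, 0.4286, 0.3724]
t=5: π = [0.1956, 0.4286, 0.3759]
t=6: π = [0.1967, 0.4286, 0.3747]

π = [0.1967, 0.4286, 0.3747]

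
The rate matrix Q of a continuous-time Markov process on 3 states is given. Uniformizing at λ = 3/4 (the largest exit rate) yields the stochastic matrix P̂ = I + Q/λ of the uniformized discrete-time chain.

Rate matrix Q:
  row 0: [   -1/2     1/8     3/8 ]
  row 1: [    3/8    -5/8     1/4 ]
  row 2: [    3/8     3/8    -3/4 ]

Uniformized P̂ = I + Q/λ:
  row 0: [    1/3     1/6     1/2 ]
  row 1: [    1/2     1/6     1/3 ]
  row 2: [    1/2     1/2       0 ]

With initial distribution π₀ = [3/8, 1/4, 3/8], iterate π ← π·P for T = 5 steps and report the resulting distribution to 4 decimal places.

t=0: π = [0.3750, 0.2500, 0.3750]
t=1: π = [0.4375, 0.2917, 0.2708]
t=2: π = [0.4271, 0.2569, 0.3160]
t=3: π = [0.4288, 0.2720, 0.2992]
t=4: π = [0.4285, 0.2664, 0.3051]
t=5: π = [0.4286, 0.2684, 0.3031]

π = [0.4286, 0.2684, 0.3031]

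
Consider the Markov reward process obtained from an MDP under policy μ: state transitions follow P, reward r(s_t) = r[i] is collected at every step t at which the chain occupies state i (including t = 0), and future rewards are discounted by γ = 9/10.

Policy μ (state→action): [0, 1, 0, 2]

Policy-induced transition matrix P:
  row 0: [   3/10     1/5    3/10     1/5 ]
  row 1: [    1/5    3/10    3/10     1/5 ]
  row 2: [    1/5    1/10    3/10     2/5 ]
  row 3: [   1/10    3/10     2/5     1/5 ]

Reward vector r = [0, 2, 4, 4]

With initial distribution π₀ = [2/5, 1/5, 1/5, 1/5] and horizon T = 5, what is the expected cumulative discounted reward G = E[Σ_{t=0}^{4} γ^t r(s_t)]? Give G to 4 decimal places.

t=0: π = [0.4000, 0.2000, 0.2000, 0.2000], E[r] = 2.0000, γ^t·E[r] = 2.000000, running G = 2.000000
t=1: π = [0.2200, 0.2200, 0.3200, 0.2400], E[r] = 2.6800, γ^t·E[r] = 2.412000, running G = 4.412000
t=2: π = [0.1980, 0.2140, 0.3240, 0.2640], E[r] = 2.7800, γ^t·E[r] = 2.251800, running G = 6.663800
t=3: π = [0.1934, 0.2154, 0.3264, 0.2648], E[r] = 2.7956, γ^t·E[r] = 2.037992, running G = 8.701792
t=4: π = [0.1929, 0.2154, 0.3265, 0.2653], E[r] = 2.7978, γ^t·E[r] = 1.835637, running G = 10.537429

G = 10.5374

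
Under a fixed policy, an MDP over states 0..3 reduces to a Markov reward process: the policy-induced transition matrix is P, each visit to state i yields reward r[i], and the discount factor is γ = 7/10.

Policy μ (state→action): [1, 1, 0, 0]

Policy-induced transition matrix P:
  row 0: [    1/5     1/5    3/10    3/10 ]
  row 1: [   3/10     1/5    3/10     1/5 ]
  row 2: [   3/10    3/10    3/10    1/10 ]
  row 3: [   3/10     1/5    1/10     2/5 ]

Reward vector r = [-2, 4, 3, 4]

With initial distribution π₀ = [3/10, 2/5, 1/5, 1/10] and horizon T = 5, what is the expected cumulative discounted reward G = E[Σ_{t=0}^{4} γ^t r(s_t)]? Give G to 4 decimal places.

t=0: π = [0.3000, 0.4000, 0.2000, 0.1000], E[r] = 2.0000, γ^t·E[r] = 2.000000, running G = 2.000000
t=1: π = [0.2700, 0.2200, 0.2800, 0.2300], E[r] = 2.1000, γ^t·E[r] = 1.470000, running G = 3.470000
t=2: π = [0.2730, 0.2280, 0.2540, 0.2450], E[r] = 2.1080, γ^t·E[r] = 1.032920, running G = 4.502920
t=3: π = [0.2727, 0.2254, 0.2510, 0.2509], E[r] = 2.1128, γ^t·E[r] = 0.724690, running G = 5.227610
t=4: π = [0.2727, 0.2251, 0.2498, 0.2524], E[r] = 2.1138, γ^t·E[r] = 0.507523, running G = 5.735134

G = 5.7351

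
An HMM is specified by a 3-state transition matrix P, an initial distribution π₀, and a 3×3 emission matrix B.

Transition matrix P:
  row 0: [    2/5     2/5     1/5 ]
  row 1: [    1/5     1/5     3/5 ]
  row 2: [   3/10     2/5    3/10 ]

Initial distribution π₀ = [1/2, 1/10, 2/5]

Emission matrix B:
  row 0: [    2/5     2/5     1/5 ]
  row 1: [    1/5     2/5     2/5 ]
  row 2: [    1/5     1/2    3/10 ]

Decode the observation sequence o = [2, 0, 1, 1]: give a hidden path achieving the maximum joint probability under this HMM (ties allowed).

path = [0, 0, 1, 2]

t=0: δ = [1.000e-01, 4.000e-02, 1.200e-01]  (obs o_0=2)
t=1: δ = [1.600e-02, 9.600e-03, 7.200e-03]  ψ = [0, 2, 2]  (obs o_1=0)
t=2: δ = [2.560e-03, 2.560e-03, 2.880e-03]  ψ = [0, 0, 1]  (obs o_2=1)
t=3: δ = [4.096e-04, 4.608e-04, 7.680e-04]  ψ = [0, 2, 1]  (obs o_3=1)
backtrack: best end state = 2; path = [0, 0, 1, 2]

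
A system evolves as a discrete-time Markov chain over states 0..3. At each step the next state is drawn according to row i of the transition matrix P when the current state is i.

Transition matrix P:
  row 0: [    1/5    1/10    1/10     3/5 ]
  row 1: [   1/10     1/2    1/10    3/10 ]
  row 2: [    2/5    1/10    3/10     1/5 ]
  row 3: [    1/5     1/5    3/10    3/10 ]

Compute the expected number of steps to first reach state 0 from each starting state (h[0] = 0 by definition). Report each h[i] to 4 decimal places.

First-step conditioning: h[0] = 0; for i ≠ 0, h[i] = 1 + Σ_k P[i][k]·h[k].
  h[1] = 1 + 1/2·h[1] + 1/10·h[2] + 3/10·h[3]
  h[2] = 1 + 1/10·h[1] + 3/10·h[2] + 1/5·h[3]
  h[3] = 1 + 1/5·h[1] + 3/10·h[2] + 3/10·h[3]
Solving the 3×3 linear system over states ≠ 0 gives exactly h = [0, 820/153, 530/153, 40/9] (h[0] = 0 is the target).

h = [0.0000, 5.3595, 3.4641, 4.4444]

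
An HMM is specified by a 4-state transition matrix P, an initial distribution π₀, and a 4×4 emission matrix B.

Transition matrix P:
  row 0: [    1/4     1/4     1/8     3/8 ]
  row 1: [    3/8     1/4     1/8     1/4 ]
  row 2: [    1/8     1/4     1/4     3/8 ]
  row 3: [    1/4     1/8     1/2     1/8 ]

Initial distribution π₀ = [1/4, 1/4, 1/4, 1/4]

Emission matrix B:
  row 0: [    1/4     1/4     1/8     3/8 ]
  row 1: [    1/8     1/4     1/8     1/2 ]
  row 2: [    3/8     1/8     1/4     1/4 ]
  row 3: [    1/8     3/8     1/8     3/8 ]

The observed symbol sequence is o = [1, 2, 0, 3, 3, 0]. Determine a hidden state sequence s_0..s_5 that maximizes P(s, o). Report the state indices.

path = [3, 2, 2, 1, 3, 2]

t=0: δ = [6.250e-02, 6.250e-02, 3.125e-02, 9.375e-02]  (obs o_0=1)
t=1: δ = [2.930e-03, 1.953e-03, 1.172e-02, 2.930e-03]  ψ = [1, 0, 3, 0]  (obs o_1=2)
t=2: δ = [3.662e-04, 3.662e-04, 1.099e-03, 5.493e-04]  ψ = [2, 2, 2, 2]  (obs o_2=0)
t=3: δ = [5.150e-05, 1.373e-04, 6.866e-05, 1.545e-04]  ψ = [1, 2, 2, 2]  (obs o_3=3)
t=4: δ = [1.931e-05, 1.717e-05, 1.931e-05, 1.287e-05]  ψ = [1, 1, 3, 1]  (obs o_4=3)
t=5: δ = [1.609e-06, 6.035e-07, 2.414e-06, 9.052e-07]  ψ = [1, 0, 3, 0]  (obs o_5=0)
backtrack: best end state = 2; path = [3, 2, 2, 1, 3, 2]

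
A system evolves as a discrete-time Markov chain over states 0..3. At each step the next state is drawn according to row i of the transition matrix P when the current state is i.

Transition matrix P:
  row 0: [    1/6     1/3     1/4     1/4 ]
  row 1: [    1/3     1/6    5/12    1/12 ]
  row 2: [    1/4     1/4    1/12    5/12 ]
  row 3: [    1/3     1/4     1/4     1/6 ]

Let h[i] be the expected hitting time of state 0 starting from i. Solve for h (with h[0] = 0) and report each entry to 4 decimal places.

h = [0.0000, 3.2328, 3.4261, 3.1977]

First-step conditioning: h[0] = 0; for i ≠ 0, h[i] = 1 + Σ_k P[i][k]·h[k].
  h[1] = 1 + 1/6·h[1] + 5/12·h[2] + 1/12·h[3]
  h[2] = 1 + 1/4·h[1] + 1/12·h[2] + 5/12·h[3]
  h[3] = 1 + 1/4·h[1] + 1/4·h[2] + 1/6·h[3]
Solving the 3×3 linear system over states ≠ 0 gives exactly h = [0, 2208/683, 2340/683, 2184/683] (h[0] = 0 is the target).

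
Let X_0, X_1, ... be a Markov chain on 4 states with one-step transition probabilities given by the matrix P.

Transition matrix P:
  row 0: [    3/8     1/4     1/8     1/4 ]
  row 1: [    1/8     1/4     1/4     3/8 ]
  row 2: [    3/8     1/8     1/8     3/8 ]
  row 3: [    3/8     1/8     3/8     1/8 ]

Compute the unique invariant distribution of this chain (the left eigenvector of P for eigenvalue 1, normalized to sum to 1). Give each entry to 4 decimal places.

π = [0.3276, 0.1897, 0.2155, 0.2672]

Balance equations π_j = Σ_i π_i·P[i][j]:
  π_0 = 3/8·π_0 + 1/8·π_1 + 3/8·π_2 + 3/8·π_3
  π_1 = 1/4·π_0 + 1/4·π_1 + 1/8·π_2 + 1/8·π_3
  π_2 = 1/8·π_0 + 1/4·π_1 + 1/8·π_2 + 3/8·π_3
  normalize: π_0 + π_1 + π_2 + π_3 = 1
Solving the linear system gives exactly π = [19/58, 11/58, 25/116, 31/116].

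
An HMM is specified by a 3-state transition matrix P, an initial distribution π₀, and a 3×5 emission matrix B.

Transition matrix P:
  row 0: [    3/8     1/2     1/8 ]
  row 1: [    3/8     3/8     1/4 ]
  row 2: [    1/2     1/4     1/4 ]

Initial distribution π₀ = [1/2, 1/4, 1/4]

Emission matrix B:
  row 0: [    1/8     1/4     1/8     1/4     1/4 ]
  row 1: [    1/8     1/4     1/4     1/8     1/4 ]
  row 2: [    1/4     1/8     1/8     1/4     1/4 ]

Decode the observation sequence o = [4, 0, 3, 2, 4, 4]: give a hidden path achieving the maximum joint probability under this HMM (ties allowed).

t=0: δ = [1.250e-01, 6.250e-02, 6.250e-02]  (obs o_0=4)
t=1: δ = [5.859e-03, 7.812e-03, 3.906e-03]  ψ = [0, 0, 0]  (obs o_1=0)
t=2: δ = [7.324e-04, 3.662e-04, 4.883e-04]  ψ = [1, 0, 1]  (obs o_2=3)
t=3: δ = [3.433e-05, 9.155e-05, 1.526e-05]  ψ = [0, 0, 2]  (obs o_3=2)
t=4: δ = [8.583e-06, 8.583e-06, 5.722e-06]  ψ = [1, 1, 1]  (obs o_4=4)
t=5: δ = [8.047e-07, 1.073e-06, 5.364e-07]  ψ = [0, 0, 1]  (obs o_5=4)
backtrack: best end state = 1; path = [0, 1, 0, 1, 0, 1]

path = [0, 1, 0, 1, 0, 1]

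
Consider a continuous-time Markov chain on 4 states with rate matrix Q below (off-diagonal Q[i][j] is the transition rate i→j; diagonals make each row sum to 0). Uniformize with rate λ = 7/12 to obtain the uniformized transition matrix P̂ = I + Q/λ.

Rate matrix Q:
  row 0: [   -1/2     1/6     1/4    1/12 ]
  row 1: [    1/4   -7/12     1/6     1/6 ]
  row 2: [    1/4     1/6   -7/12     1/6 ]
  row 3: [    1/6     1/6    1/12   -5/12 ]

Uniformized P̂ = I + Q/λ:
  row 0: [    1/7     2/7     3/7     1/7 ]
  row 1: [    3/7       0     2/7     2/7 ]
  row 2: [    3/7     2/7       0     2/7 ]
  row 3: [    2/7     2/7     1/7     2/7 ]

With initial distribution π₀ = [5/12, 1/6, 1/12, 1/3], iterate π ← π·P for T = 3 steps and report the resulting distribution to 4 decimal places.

t=0: π = [0.4167, 0.1667, 0.0833, 0.3333]
t=1: π = [0.2619, 0.2381, 0.2738, 0.2262]
t=2: π = [0.3214, 0.2177, 0.2126, 0.2483]
t=3: π = [0.3013, 0.2235, 0.2354, 0.2398]

π = [0.3013, 0.2235, 0.2354, 0.2398]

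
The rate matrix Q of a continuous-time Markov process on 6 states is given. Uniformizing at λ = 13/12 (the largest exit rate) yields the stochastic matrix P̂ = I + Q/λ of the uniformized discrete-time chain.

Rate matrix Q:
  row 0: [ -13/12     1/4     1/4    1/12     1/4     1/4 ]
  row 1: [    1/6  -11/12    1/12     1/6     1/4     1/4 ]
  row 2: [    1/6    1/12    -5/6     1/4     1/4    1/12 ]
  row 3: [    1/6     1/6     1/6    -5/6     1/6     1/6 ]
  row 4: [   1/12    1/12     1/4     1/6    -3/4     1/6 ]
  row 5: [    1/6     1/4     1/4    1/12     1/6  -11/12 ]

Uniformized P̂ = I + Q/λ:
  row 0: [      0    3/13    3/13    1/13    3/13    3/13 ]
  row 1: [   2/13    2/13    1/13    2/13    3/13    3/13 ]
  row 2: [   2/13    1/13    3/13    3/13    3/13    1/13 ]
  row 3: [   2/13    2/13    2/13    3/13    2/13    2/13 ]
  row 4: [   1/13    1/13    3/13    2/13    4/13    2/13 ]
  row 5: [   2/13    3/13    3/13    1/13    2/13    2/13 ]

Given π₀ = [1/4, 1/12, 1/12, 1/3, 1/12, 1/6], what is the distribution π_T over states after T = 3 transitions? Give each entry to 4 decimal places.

t=0: π = [0.2500, 0.0833, 0.0833, 0.3333, 0.0833, 0.1667]
t=1: π = [0.1090, 0.1731, 0.1923, 0.1538, 0.1987, 0.1731]
t=2: π = [0.1218, 0.1455, 0.1923, 0.1588, 0.2209, 0.1607]
t=3: π = [0.1181, 0.1438, 0.1962, 0.1591, 0.2232, 0.1596]

π = [0.1181, 0.1438, 0.1962, 0.1591, 0.2232, 0.1596]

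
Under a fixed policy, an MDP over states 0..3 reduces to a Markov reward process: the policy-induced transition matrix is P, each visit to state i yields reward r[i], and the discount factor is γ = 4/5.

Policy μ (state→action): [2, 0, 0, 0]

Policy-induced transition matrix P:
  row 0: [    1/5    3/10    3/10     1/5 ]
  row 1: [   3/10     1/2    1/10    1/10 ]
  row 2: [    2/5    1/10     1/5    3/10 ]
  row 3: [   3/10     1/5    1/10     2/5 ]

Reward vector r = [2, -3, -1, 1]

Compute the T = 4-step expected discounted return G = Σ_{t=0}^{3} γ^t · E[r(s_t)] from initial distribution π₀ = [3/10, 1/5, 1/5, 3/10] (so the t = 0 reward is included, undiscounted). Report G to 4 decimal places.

G = -0.2998

t=0: π = [0.3000, 0.2000, 0.2000, 0.3000], E[r] = 0.1000, γ^t·E[r] = 0.100000, running G = 0.100000
t=1: π = [0.2900, 0.2700, 0.1800, 0.2600], E[r] = -0.1500, γ^t·E[r] = -0.120000, running G = -0.020000
t=2: π = [0.2890, 0.2920, 0.1760, 0.2430], E[r] = -0.2310, γ^t·E[r] = -0.147840, running G = -0.167840
t=3: π = [0.2887, 0.2989, 0.1754, 0.2370], E[r] = -0.2577, γ^t·E[r] = -0.131942, running G = -0.299782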